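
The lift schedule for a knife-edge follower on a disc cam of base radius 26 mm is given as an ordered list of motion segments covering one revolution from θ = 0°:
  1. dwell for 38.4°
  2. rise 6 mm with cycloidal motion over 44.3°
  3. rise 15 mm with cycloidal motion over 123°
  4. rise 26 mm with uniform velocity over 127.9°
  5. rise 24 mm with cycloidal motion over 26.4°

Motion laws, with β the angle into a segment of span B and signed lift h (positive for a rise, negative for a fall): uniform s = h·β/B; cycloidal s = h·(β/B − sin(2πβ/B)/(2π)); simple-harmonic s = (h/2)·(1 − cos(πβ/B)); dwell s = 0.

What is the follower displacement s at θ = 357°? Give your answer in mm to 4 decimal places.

seg 1 [0°–38.4°] dwell: s stays 0.0000
seg 2 [38.4°–82.7°] cycloidal, h=6: full span → s += 6 → s = 6.0000
seg 3 [82.7°–205.7°] cycloidal, h=15: full span → s += 15 → s = 21.0000
seg 4 [205.7°–333.6°] uniform, h=26: full span → s += 26 → s = 47.0000
seg 5 [333.6°–360°] cycloidal, h=24: θ=357° here. β=23.4, B=26.4. 24·(0.8864 − sin(2π·0.8864)/(2π)) = 23.7741 → s = 70.7741

70.7741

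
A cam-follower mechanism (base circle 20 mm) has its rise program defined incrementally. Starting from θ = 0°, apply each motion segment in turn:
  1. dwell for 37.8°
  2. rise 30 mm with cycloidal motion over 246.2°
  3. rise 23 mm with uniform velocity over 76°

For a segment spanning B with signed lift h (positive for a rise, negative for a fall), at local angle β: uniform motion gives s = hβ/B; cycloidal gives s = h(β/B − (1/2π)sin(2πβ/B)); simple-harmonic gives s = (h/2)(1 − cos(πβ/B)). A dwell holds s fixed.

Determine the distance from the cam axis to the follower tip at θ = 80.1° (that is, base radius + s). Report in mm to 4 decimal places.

seg 1 [0°–37.8°] dwell: s stays 0.0000
seg 2 [37.8°–284°] cycloidal, h=30: θ=80.1° here. β=42.3, B=246.2. 30·(0.1718 − sin(2π·0.1718)/(2π)) = 0.9444 → s = 0.9444
radial distance = base radius + s = 20 + 0.9444 = 20.9444

20.9444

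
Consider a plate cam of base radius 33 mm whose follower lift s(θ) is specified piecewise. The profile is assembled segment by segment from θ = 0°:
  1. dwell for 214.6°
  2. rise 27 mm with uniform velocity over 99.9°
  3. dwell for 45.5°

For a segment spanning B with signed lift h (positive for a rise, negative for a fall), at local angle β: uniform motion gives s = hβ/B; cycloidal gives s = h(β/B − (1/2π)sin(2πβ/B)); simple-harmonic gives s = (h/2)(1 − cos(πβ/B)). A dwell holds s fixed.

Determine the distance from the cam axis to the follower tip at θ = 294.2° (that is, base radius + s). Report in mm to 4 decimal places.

seg 1 [0°–214.6°] dwell: s stays 0.0000
seg 2 [214.6°–314.5°] uniform, h=27: θ=294.2° here. β=79.6, B=99.9. 27·79.6/99.9 = 21.5135 → s = 21.5135
radial distance = base radius + s = 33 + 21.5135 = 54.5135

54.5135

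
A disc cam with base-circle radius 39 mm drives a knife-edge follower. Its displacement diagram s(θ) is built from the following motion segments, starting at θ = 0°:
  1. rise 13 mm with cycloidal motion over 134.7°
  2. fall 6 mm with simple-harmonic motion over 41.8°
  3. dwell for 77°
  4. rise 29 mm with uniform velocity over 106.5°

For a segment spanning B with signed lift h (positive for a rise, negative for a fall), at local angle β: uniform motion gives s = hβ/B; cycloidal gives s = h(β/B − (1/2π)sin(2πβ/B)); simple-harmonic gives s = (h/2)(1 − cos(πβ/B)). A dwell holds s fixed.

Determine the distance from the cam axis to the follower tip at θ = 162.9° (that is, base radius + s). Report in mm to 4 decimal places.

seg 1 [0°–134.7°] cycloidal, h=13: full span → s += 13 → s = 13.0000
seg 2 [134.7°–176.5°] simple-harmonic, h=-6: θ=162.9° here. β=28.2, B=41.8. -6/2·(1 − cos(π·0.6746)) = -4.5646 → s = 8.4354
radial distance = base radius + s = 39 + 8.4354 = 47.4354

47.4354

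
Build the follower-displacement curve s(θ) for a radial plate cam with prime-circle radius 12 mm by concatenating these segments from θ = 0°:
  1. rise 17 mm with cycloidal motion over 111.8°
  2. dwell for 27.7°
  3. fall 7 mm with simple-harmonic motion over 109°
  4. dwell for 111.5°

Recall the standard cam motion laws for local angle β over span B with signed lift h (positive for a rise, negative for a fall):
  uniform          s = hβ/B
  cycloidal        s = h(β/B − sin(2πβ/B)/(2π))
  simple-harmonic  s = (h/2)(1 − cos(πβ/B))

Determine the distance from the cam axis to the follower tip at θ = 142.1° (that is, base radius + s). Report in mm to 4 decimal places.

seg 1 [0°–111.8°] cycloidal, h=17: full span → s += 17 → s = 17.0000
seg 2 [111.8°–139.5°] dwell: s stays 17.0000
seg 3 [139.5°–248.5°] simple-harmonic, h=-7: θ=142.1° here. β=2.6, B=109. -7/2·(1 − cos(π·0.0239)) = -0.0098 → s = 16.9902
radial distance = base radius + s = 12 + 16.9902 = 28.9902

28.9902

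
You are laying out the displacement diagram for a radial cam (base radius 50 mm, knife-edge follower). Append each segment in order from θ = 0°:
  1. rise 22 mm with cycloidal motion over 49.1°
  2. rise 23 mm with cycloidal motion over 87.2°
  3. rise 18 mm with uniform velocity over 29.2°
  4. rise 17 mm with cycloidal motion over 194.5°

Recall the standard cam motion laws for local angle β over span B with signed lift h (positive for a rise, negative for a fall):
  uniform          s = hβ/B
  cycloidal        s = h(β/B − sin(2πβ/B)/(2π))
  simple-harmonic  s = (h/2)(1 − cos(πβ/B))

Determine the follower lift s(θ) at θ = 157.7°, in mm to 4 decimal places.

seg 1 [0°–49.1°] cycloidal, h=22: full span → s += 22 → s = 22.0000
seg 2 [49.1°–136.3°] cycloidal, h=23: full span → s += 23 → s = 45.0000
seg 3 [136.3°–165.5°] uniform, h=18: θ=157.7° here. β=21.4, B=29.2. 18·21.4/29.2 = 13.1918 → s = 58.1918

58.1918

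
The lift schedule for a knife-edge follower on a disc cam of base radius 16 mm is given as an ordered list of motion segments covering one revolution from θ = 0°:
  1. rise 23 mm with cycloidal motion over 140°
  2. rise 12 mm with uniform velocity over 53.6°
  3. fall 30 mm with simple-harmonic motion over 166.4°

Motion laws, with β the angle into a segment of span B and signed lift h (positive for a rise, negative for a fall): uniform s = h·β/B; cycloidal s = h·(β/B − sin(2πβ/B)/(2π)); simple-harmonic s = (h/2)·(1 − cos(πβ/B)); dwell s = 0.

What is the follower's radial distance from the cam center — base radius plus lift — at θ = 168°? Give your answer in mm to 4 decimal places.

seg 1 [0°–140°] cycloidal, h=23: full span → s += 23 → s = 23.0000
seg 2 [140°–193.6°] uniform, h=12: θ=168° here. β=28, B=53.6. 12·28/53.6 = 6.2687 → s = 29.2687
radial distance = base radius + s = 16 + 29.2687 = 45.2687

45.2687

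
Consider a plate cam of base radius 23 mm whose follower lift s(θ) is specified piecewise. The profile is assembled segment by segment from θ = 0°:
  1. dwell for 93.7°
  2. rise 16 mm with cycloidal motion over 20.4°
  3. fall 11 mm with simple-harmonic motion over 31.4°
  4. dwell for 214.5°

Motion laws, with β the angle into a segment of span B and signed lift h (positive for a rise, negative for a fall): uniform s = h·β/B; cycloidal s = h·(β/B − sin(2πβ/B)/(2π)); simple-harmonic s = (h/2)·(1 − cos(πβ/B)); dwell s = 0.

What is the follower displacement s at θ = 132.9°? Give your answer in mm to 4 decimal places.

seg 1 [0°–93.7°] dwell: s stays 0.0000
seg 2 [93.7°–114.1°] cycloidal, h=16: full span → s += 16 → s = 16.0000
seg 3 [114.1°–145.5°] simple-harmonic, h=-11: θ=132.9° here. β=18.8, B=31.4. -11/2·(1 − cos(π·0.5987)) = -7.1786 → s = 8.8214

8.8214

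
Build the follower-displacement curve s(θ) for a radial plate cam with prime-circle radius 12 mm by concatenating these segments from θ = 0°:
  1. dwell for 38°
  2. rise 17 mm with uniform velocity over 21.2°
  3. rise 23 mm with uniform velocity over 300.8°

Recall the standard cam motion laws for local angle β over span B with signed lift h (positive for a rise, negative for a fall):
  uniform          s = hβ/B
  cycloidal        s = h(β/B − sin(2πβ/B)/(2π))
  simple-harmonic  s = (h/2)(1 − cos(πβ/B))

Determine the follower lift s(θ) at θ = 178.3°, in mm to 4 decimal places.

seg 1 [0°–38°] dwell: s stays 0.0000
seg 2 [38°–59.2°] uniform, h=17: full span → s += 17 → s = 17.0000
seg 3 [59.2°–360°] uniform, h=23: θ=178.3° here. β=119.1, B=300.8. 23·119.1/300.8 = 9.1067 → s = 26.1067

26.1067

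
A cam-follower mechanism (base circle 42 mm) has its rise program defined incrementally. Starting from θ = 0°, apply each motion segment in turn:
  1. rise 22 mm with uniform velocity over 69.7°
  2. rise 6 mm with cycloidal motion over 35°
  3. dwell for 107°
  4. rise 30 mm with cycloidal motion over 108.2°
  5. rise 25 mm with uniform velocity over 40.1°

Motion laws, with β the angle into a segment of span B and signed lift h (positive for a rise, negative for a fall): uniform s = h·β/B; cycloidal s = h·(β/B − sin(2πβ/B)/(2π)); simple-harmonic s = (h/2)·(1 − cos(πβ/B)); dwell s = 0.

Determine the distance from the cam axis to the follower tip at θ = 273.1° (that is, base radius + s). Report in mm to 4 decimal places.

seg 1 [0°–69.7°] uniform, h=22: full span → s += 22 → s = 22.0000
seg 2 [69.7°–104.7°] cycloidal, h=6: full span → s += 6 → s = 28.0000
seg 3 [104.7°–211.7°] dwell: s stays 28.0000
seg 4 [211.7°–319.9°] cycloidal, h=30: θ=273.1° here. β=61.4, B=108.2. 30·(0.5675 − sin(2π·0.5675)/(2π)) = 18.9880 → s = 46.9880
radial distance = base radius + s = 42 + 46.9880 = 88.9880

88.9880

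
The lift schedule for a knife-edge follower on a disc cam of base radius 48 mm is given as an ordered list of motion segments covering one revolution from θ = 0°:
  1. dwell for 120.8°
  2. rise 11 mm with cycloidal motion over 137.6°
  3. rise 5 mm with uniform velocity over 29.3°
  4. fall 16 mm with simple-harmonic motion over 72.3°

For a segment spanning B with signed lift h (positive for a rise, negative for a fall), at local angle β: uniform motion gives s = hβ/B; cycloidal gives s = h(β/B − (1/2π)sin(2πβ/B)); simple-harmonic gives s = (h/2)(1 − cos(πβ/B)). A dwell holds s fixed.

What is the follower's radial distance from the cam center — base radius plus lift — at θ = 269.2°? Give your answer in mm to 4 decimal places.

seg 1 [0°–120.8°] dwell: s stays 0.0000
seg 2 [120.8°–258.4°] cycloidal, h=11: full span → s += 11 → s = 11.0000
seg 3 [258.4°–287.7°] uniform, h=5: θ=269.2° here. β=10.8, B=29.3. 5·10.8/29.3 = 1.8430 → s = 12.8430
radial distance = base radius + s = 48 + 12.8430 = 60.8430

60.8430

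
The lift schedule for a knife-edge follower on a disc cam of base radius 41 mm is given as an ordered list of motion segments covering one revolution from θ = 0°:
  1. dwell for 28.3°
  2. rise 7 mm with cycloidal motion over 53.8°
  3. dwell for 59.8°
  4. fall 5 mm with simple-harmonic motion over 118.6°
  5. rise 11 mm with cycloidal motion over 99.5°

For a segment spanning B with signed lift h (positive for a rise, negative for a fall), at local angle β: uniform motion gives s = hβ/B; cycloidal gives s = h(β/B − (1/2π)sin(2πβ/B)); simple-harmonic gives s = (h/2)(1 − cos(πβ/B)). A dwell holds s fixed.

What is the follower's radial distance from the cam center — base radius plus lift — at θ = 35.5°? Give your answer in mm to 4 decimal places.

seg 1 [0°–28.3°] dwell: s stays 0.0000
seg 2 [28.3°–82.1°] cycloidal, h=7: θ=35.5° here. β=7.2, B=53.8. 7·(0.1338 − sin(2π·0.1338)/(2π)) = 0.1066 → s = 0.1066
radial distance = base radius + s = 41 + 0.1066 = 41.1066

41.1066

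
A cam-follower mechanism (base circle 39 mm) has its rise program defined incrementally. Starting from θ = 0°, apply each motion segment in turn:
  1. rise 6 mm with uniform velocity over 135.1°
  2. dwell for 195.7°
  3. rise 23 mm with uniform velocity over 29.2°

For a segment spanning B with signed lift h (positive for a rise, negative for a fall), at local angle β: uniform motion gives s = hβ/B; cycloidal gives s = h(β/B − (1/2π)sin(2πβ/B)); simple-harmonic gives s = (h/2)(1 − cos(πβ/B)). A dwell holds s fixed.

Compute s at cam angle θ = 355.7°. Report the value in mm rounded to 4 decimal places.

seg 1 [0°–135.1°] uniform, h=6: full span → s += 6 → s = 6.0000
seg 2 [135.1°–330.8°] dwell: s stays 6.0000
seg 3 [330.8°–360°] uniform, h=23: θ=355.7° here. β=24.9, B=29.2. 23·24.9/29.2 = 19.6130 → s = 25.6130

25.6130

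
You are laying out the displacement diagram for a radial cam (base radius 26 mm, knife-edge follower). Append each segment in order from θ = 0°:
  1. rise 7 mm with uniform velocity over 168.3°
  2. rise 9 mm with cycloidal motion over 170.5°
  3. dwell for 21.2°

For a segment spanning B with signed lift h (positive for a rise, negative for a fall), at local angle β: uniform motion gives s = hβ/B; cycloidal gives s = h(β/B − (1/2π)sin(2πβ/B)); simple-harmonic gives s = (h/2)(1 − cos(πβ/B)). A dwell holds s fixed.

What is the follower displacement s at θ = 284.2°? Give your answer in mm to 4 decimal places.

seg 1 [0°–168.3°] uniform, h=7: full span → s += 7 → s = 7.0000
seg 2 [168.3°–338.8°] cycloidal, h=9: θ=284.2° here. β=115.9, B=170.5. 9·(0.6798 − sin(2π·0.6798)/(2π)) = 7.4131 → s = 14.4131

14.4131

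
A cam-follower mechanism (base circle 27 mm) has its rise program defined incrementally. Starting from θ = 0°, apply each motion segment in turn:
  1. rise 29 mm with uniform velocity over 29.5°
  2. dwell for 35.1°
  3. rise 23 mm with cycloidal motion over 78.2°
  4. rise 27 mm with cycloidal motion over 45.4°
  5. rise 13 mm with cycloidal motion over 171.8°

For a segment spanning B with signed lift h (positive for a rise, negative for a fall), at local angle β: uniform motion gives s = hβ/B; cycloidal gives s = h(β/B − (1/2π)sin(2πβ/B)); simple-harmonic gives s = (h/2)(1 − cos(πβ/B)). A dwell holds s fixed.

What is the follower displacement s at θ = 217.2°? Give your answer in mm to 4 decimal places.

seg 1 [0°–29.5°] uniform, h=29: full span → s += 29 → s = 29.0000
seg 2 [29.5°–64.6°] dwell: s stays 29.0000
seg 3 [64.6°–142.8°] cycloidal, h=23: full span → s += 23 → s = 52.0000
seg 4 [142.8°–188.2°] cycloidal, h=27: full span → s += 27 → s = 79.0000
seg 5 [188.2°–360°] cycloidal, h=13: θ=217.2° here. β=29, B=171.8. 13·(0.1688 − sin(2π·0.1688)/(2π)) = 0.3889 → s = 79.3889

79.3889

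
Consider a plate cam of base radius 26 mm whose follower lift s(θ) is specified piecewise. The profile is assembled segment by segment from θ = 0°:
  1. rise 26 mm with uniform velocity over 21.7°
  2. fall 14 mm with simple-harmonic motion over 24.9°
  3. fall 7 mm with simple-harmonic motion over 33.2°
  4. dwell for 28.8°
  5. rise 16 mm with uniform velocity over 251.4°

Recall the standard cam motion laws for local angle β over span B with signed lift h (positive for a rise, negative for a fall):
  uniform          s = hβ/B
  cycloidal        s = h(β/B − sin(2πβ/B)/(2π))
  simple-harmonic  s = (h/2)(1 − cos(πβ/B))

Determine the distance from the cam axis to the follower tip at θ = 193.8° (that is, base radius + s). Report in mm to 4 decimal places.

seg 1 [0°–21.7°] uniform, h=26: full span → s += 26 → s = 26.0000
seg 2 [21.7°–46.6°] simple-harmonic, h=-14: full span → s += -14 → s = 12.0000
seg 3 [46.6°–79.8°] simple-harmonic, h=-7: full span → s += -7 → s = 5.0000
seg 4 [79.8°–108.6°] dwell: s stays 5.0000
seg 5 [108.6°–360°] uniform, h=16: θ=193.8° here. β=85.2, B=251.4. 16·85.2/251.4 = 5.4224 → s = 10.4224
radial distance = base radius + s = 26 + 10.4224 = 36.4224

36.4224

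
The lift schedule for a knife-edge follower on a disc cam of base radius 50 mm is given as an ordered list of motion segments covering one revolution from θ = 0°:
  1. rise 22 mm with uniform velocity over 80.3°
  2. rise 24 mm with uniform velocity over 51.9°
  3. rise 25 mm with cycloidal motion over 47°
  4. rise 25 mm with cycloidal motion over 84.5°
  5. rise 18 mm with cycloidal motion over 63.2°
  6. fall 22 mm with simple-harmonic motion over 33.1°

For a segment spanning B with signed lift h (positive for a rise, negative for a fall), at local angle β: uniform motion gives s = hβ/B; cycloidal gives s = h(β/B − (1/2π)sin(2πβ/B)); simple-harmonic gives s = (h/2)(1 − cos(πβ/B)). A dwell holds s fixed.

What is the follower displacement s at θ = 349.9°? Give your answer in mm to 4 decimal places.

seg 1 [0°–80.3°] uniform, h=22: full span → s += 22 → s = 22.0000
seg 2 [80.3°–132.2°] uniform, h=24: full span → s += 24 → s = 46.0000
seg 3 [132.2°–179.2°] cycloidal, h=25: full span → s += 25 → s = 71.0000
seg 4 [179.2°–263.7°] cycloidal, h=25: full span → s += 25 → s = 96.0000
seg 5 [263.7°–326.9°] cycloidal, h=18: full span → s += 18 → s = 114.0000
seg 6 [326.9°–360°] simple-harmonic, h=-22: θ=349.9° here. β=23, B=33.1. -22/2·(1 − cos(π·0.6949)) = -17.3212 → s = 96.6788

96.6788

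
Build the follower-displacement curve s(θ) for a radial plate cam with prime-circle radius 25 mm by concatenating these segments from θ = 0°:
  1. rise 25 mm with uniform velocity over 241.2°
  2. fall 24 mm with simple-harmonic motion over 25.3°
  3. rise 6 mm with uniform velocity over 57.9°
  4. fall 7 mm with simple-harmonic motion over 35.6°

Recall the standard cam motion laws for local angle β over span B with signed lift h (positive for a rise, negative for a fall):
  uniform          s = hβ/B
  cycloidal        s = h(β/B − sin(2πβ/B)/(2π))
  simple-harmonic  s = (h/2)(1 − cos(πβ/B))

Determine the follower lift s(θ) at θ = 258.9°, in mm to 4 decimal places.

seg 1 [0°–241.2°] uniform, h=25: full span → s += 25 → s = 25.0000
seg 2 [241.2°–266.5°] simple-harmonic, h=-24: θ=258.9° here. β=17.7, B=25.3. -24/2·(1 − cos(π·0.6996)) = -19.0414 → s = 5.9586

5.9586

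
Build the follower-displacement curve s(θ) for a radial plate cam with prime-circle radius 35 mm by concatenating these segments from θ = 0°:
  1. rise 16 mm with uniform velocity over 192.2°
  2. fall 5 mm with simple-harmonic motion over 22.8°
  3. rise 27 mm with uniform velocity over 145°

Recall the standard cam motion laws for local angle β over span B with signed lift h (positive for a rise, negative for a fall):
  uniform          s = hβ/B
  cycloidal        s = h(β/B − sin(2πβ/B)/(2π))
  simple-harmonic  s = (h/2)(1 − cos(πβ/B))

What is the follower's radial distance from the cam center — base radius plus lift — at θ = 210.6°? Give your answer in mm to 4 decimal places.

seg 1 [0°–192.2°] uniform, h=16: full span → s += 16 → s = 16.0000
seg 2 [192.2°–215°] simple-harmonic, h=-5: θ=210.6° here. β=18.4, B=22.8. -5/2·(1 − cos(π·0.8070)) = -4.5544 → s = 11.4456
radial distance = base radius + s = 35 + 11.4456 = 46.4456

46.4456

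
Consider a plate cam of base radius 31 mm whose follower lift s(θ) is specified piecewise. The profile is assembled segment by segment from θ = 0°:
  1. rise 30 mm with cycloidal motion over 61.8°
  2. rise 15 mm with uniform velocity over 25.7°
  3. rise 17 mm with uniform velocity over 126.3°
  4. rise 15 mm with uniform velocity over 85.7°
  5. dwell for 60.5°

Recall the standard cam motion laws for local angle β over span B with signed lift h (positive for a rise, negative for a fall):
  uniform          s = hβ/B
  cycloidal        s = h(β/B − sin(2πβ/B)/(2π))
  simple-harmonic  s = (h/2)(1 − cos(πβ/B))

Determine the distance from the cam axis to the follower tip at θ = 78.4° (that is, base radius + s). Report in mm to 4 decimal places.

seg 1 [0°–61.8°] cycloidal, h=30: full span → s += 30 → s = 30.0000
seg 2 [61.8°–87.5°] uniform, h=15: θ=78.4° here. β=16.6, B=25.7. 15·16.6/25.7 = 9.6887 → s = 39.6887
radial distance = base radius + s = 31 + 39.6887 = 70.6887

70.6887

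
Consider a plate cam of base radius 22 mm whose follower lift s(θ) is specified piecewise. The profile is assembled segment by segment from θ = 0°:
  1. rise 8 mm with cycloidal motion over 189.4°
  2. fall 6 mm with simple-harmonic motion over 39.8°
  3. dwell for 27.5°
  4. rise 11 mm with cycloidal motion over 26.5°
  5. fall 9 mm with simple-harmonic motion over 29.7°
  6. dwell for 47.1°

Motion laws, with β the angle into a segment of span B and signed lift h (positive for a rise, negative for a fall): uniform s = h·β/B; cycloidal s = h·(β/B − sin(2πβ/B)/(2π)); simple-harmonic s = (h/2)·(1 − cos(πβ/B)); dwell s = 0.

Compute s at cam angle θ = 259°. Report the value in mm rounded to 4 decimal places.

seg 1 [0°–189.4°] cycloidal, h=8: full span → s += 8 → s = 8.0000
seg 2 [189.4°–229.2°] simple-harmonic, h=-6: full span → s += -6 → s = 2.0000
seg 3 [229.2°–256.7°] dwell: s stays 2.0000
seg 4 [256.7°–283.2°] cycloidal, h=11: θ=259° here. β=2.3, B=26.5. 11·(0.0868 − sin(2π·0.0868)/(2π)) = 0.0466 → s = 2.0466

2.0466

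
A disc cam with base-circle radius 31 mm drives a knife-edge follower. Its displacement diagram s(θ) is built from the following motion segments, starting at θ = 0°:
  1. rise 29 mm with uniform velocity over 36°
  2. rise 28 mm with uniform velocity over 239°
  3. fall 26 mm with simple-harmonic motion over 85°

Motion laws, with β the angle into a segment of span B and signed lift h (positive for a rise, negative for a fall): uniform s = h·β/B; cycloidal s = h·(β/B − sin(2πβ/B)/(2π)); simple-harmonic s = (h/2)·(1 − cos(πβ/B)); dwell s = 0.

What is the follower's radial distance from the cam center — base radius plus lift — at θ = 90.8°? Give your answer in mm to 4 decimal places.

seg 1 [0°–36°] uniform, h=29: full span → s += 29 → s = 29.0000
seg 2 [36°–275°] uniform, h=28: θ=90.8° here. β=54.8, B=239. 28·54.8/239 = 6.4201 → s = 35.4201
radial distance = base radius + s = 31 + 35.4201 = 66.4201

66.4201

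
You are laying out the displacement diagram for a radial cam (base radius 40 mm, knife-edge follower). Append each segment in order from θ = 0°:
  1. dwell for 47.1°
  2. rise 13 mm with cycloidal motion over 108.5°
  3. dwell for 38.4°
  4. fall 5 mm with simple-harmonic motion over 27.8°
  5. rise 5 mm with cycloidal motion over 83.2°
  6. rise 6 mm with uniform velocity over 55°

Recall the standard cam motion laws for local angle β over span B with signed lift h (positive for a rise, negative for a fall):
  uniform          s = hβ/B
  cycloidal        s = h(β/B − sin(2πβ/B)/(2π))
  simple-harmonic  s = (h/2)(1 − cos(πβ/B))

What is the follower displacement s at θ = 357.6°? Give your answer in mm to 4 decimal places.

seg 1 [0°–47.1°] dwell: s stays 0.0000
seg 2 [47.1°–155.6°] cycloidal, h=13: full span → s += 13 → s = 13.0000
seg 3 [155.6°–194°] dwell: s stays 13.0000
seg 4 [194°–221.8°] simple-harmonic, h=-5: full span → s += -5 → s = 8.0000
seg 5 [221.8°–305°] cycloidal, h=5: full span → s += 5 → s = 13.0000
seg 6 [305°–360°] uniform, h=6: θ=357.6° here. β=52.6, B=55. 6·52.6/55 = 5.7382 → s = 18.7382

18.7382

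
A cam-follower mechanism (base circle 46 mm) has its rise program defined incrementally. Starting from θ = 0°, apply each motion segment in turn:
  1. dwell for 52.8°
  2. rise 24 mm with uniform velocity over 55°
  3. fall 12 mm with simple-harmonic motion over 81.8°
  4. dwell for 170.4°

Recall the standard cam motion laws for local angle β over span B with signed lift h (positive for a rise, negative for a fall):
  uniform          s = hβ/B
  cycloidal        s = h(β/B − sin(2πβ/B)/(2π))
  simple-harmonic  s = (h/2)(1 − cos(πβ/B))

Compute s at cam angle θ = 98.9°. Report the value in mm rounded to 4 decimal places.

seg 1 [0°–52.8°] dwell: s stays 0.0000
seg 2 [52.8°–107.8°] uniform, h=24: θ=98.9° here. β=46.1, B=55. 24·46.1/55 = 20.1164 → s = 20.1164

20.1164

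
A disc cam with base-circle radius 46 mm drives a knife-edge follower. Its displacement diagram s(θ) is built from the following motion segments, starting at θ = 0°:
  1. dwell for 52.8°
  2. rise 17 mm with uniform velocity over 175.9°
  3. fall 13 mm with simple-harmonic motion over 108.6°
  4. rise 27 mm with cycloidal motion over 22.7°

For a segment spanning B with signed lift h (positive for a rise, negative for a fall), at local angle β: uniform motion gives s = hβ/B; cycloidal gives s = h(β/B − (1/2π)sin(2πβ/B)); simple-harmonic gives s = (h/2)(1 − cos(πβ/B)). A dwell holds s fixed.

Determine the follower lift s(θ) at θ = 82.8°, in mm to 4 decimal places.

seg 1 [0°–52.8°] dwell: s stays 0.0000
seg 2 [52.8°–228.7°] uniform, h=17: θ=82.8° here. β=30, B=175.9. 17·30/175.9 = 2.8994 → s = 2.8994

2.8994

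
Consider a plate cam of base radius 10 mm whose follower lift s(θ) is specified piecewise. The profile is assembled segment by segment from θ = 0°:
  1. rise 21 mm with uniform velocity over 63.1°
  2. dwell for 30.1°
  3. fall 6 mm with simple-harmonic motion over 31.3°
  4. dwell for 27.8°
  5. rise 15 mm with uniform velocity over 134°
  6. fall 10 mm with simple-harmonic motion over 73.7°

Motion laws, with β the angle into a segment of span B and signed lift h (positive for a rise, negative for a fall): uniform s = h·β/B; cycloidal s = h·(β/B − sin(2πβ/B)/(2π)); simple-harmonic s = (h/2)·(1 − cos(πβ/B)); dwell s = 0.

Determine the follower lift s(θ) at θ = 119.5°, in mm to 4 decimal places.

seg 1 [0°–63.1°] uniform, h=21: full span → s += 21 → s = 21.0000
seg 2 [63.1°–93.2°] dwell: s stays 21.0000
seg 3 [93.2°–124.5°] simple-harmonic, h=-6: θ=119.5° here. β=26.3, B=31.3. -6/2·(1 − cos(π·0.8403)) = -5.6301 → s = 15.3699

15.3699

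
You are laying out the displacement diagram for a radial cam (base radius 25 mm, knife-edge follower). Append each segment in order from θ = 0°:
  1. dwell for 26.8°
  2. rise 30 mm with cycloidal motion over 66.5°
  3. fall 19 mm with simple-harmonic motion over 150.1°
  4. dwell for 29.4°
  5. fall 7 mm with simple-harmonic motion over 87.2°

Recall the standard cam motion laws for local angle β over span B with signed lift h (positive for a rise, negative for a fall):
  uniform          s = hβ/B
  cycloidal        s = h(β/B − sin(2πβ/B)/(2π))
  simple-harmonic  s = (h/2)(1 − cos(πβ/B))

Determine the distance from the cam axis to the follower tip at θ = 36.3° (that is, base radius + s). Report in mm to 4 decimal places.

seg 1 [0°–26.8°] dwell: s stays 0.0000
seg 2 [26.8°–93.3°] cycloidal, h=30: θ=36.3° here. β=9.5, B=66.5. 30·(0.1429 − sin(2π·0.1429)/(2π)) = 0.5527 → s = 0.5527
radial distance = base radius + s = 25 + 0.5527 = 25.5527

25.5527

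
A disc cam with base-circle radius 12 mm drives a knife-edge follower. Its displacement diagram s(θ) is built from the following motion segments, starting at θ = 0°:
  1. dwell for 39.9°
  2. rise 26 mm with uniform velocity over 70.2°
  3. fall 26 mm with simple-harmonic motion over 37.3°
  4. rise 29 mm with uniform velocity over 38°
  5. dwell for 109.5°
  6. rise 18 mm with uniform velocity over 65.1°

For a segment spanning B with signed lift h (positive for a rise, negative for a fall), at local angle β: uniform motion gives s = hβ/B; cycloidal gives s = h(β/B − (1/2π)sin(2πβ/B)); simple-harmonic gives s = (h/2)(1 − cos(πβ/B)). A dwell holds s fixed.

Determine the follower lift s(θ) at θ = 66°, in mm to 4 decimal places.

seg 1 [0°–39.9°] dwell: s stays 0.0000
seg 2 [39.9°–110.1°] uniform, h=26: θ=66° here. β=26.1, B=70.2. 26·26.1/70.2 = 9.6667 → s = 9.6667

9.6667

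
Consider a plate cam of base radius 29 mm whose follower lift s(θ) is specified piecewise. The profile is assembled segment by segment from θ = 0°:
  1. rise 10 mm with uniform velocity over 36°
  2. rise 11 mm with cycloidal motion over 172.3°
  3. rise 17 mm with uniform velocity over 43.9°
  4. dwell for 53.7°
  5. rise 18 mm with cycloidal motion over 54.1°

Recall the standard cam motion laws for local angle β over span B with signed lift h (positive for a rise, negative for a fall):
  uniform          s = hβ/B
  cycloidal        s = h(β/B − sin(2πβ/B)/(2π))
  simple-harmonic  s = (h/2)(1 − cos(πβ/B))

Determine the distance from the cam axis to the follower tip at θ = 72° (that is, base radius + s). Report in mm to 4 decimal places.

seg 1 [0°–36°] uniform, h=10: full span → s += 10 → s = 10.0000
seg 2 [36°–208.3°] cycloidal, h=11: θ=72° here. β=36, B=172.3. 11·(0.2089 − sin(2π·0.2089)/(2π)) = 0.6056 → s = 10.6056
radial distance = base radius + s = 29 + 10.6056 = 39.6056

39.6056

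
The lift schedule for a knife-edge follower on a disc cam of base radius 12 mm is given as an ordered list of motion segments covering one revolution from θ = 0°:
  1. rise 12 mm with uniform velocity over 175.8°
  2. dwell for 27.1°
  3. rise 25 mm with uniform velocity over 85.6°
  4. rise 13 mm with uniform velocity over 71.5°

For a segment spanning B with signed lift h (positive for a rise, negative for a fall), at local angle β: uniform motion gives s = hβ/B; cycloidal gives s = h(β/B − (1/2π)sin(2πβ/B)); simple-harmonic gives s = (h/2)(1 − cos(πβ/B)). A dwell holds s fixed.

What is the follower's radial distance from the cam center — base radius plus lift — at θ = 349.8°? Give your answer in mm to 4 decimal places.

seg 1 [0°–175.8°] uniform, h=12: full span → s += 12 → s = 12.0000
seg 2 [175.8°–202.9°] dwell: s stays 12.0000
seg 3 [202.9°–288.5°] uniform, h=25: full span → s += 25 → s = 37.0000
seg 4 [288.5°–360°] uniform, h=13: θ=349.8° here. β=61.3, B=71.5. 13·61.3/71.5 = 11.1455 → s = 48.1455
radial distance = base radius + s = 12 + 48.1455 = 60.1455

60.1455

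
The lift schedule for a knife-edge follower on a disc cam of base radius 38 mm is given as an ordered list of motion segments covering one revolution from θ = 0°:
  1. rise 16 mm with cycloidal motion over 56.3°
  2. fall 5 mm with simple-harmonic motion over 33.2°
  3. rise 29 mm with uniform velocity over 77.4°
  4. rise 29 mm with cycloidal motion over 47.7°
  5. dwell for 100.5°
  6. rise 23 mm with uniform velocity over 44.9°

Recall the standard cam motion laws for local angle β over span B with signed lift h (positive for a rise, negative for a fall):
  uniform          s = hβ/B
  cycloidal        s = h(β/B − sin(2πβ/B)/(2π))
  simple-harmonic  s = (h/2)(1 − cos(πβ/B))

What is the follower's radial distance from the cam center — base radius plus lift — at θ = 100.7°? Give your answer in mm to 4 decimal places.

seg 1 [0°–56.3°] cycloidal, h=16: full span → s += 16 → s = 16.0000
seg 2 [56.3°–89.5°] simple-harmonic, h=-5: full span → s += -5 → s = 11.0000
seg 3 [89.5°–166.9°] uniform, h=29: θ=100.7° here. β=11.2, B=77.4. 29·11.2/77.4 = 4.1964 → s = 15.1964
radial distance = base radius + s = 38 + 15.1964 = 53.1964

53.1964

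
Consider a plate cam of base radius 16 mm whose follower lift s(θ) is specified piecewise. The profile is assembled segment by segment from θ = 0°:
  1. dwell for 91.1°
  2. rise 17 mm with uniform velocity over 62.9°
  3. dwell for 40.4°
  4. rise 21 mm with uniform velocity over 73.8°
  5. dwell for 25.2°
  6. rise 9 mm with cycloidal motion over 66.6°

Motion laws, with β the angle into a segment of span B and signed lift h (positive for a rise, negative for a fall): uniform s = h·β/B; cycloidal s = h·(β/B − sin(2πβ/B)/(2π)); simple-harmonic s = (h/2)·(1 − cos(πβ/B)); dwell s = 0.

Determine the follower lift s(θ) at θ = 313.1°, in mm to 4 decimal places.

seg 1 [0°–91.1°] dwell: s stays 0.0000
seg 2 [91.1°–154°] uniform, h=17: full span → s += 17 → s = 17.0000
seg 3 [154°–194.4°] dwell: s stays 17.0000
seg 4 [194.4°–268.2°] uniform, h=21: full span → s += 21 → s = 38.0000
seg 5 [268.2°–293.4°] dwell: s stays 38.0000
seg 6 [293.4°–360°] cycloidal, h=9: θ=313.1° here. β=19.7, B=66.6. 9·(0.2958 − sin(2π·0.2958)/(2π)) = 1.2887 → s = 39.2887

39.2887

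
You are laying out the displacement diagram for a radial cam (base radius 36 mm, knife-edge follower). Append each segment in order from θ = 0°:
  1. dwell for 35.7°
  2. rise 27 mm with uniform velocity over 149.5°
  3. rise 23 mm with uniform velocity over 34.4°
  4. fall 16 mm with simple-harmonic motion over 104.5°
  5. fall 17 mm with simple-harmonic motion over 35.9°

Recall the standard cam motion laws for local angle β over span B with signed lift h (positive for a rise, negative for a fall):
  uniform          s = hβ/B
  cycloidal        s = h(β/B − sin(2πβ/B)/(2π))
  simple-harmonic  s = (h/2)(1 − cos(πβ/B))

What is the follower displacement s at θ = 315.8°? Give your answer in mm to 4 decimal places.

seg 1 [0°–35.7°] dwell: s stays 0.0000
seg 2 [35.7°–185.2°] uniform, h=27: full span → s += 27 → s = 27.0000
seg 3 [185.2°–219.6°] uniform, h=23: full span → s += 23 → s = 50.0000
seg 4 [219.6°–324.1°] simple-harmonic, h=-16: θ=315.8° here. β=96.2, B=104.5. -16/2·(1 − cos(π·0.9206)) = -15.7522 → s = 34.2478

34.2478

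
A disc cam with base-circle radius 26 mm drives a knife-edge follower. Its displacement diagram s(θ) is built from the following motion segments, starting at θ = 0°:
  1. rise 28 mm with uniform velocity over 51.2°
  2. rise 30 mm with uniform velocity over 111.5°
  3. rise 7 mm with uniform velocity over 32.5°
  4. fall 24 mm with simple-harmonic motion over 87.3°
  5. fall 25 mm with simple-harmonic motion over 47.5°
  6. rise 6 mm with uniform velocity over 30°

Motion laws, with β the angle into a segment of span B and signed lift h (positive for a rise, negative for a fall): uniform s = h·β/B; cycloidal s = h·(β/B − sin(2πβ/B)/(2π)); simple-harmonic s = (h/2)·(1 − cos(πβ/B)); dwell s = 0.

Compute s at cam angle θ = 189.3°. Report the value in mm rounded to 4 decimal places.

seg 1 [0°–51.2°] uniform, h=28: full span → s += 28 → s = 28.0000
seg 2 [51.2°–162.7°] uniform, h=30: full span → s += 30 → s = 58.0000
seg 3 [162.7°–195.2°] uniform, h=7: θ=189.3° here. β=26.6, B=32.5. 7·26.6/32.5 = 5.7292 → s = 63.7292

63.7292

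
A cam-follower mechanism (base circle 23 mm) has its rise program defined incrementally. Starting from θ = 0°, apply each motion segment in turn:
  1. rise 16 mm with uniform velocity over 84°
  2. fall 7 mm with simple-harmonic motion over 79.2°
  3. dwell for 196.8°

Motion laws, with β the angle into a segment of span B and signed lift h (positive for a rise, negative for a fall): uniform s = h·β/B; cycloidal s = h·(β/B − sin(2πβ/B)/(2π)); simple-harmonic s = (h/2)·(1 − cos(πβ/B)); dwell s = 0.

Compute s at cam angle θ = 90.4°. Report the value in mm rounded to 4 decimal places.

seg 1 [0°–84°] uniform, h=16: full span → s += 16 → s = 16.0000
seg 2 [84°–163.2°] simple-harmonic, h=-7: θ=90.4° here. β=6.4, B=79.2. -7/2·(1 − cos(π·0.0808)) = -0.1122 → s = 15.8878

15.8878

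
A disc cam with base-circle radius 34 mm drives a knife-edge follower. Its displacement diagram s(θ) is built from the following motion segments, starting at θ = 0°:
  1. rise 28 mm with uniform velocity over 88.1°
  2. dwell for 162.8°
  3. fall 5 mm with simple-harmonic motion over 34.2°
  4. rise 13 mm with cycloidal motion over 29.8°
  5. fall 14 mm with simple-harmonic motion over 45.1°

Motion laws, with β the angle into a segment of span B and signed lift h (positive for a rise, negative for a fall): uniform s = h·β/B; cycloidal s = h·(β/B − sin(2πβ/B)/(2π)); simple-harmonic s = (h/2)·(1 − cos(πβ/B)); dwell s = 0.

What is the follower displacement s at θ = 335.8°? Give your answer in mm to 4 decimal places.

seg 1 [0°–88.1°] uniform, h=28: full span → s += 28 → s = 28.0000
seg 2 [88.1°–250.9°] dwell: s stays 28.0000
seg 3 [250.9°–285.1°] simple-harmonic, h=-5: full span → s += -5 → s = 23.0000
seg 4 [285.1°–314.9°] cycloidal, h=13: full span → s += 13 → s = 36.0000
seg 5 [314.9°–360°] simple-harmonic, h=-14: θ=335.8° here. β=20.9, B=45.1. -14/2·(1 − cos(π·0.4634)) = -6.1972 → s = 29.8028

29.8028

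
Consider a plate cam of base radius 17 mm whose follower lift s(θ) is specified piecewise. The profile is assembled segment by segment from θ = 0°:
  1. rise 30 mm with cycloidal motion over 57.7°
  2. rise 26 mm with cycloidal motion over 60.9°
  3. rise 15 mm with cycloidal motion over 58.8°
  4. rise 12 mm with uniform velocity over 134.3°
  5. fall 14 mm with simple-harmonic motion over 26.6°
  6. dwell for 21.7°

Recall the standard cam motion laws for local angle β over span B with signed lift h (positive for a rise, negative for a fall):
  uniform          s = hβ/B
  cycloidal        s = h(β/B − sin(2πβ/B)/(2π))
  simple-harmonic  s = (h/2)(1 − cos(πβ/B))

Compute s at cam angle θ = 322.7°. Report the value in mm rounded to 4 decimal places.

seg 1 [0°–57.7°] cycloidal, h=30: full span → s += 30 → s = 30.0000
seg 2 [57.7°–118.6°] cycloidal, h=26: full span → s += 26 → s = 56.0000
seg 3 [118.6°–177.4°] cycloidal, h=15: full span → s += 15 → s = 71.0000
seg 4 [177.4°–311.7°] uniform, h=12: full span → s += 12 → s = 83.0000
seg 5 [311.7°–338.3°] simple-harmonic, h=-14: θ=322.7° here. β=11, B=26.6. -14/2·(1 − cos(π·0.4135)) = -5.1218 → s = 77.8782

77.8782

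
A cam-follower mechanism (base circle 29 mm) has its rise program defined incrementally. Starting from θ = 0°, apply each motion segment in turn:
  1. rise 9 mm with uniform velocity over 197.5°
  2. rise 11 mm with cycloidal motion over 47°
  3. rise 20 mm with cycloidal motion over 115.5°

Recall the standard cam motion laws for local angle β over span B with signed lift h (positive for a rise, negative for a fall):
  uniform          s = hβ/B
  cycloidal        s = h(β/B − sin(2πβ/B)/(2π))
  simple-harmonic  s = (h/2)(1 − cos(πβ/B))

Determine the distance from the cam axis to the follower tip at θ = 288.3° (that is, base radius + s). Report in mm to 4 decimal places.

seg 1 [0°–197.5°] uniform, h=9: full span → s += 9 → s = 9.0000
seg 2 [197.5°–244.5°] cycloidal, h=11: full span → s += 11 → s = 20.0000
seg 3 [244.5°–360°] cycloidal, h=20: θ=288.3° here. β=43.8, B=115.5. 20·(0.3792 − sin(2π·0.3792)/(2π)) = 5.3941 → s = 25.3941
radial distance = base radius + s = 29 + 25.3941 = 54.3941

54.3941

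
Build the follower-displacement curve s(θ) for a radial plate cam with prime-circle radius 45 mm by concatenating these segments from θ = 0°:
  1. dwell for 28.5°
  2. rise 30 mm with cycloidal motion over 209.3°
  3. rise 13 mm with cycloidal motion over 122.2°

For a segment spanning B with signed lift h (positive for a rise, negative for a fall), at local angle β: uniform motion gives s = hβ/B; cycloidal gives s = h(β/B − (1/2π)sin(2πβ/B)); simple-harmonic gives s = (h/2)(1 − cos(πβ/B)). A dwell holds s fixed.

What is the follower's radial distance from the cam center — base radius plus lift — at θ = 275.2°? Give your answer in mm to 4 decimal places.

seg 1 [0°–28.5°] dwell: s stays 0.0000
seg 2 [28.5°–237.8°] cycloidal, h=30: full span → s += 30 → s = 30.0000
seg 3 [237.8°–360°] cycloidal, h=13: θ=275.2° here. β=37.4, B=122.2. 13·(0.3061 − sin(2π·0.3061)/(2π)) = 2.0367 → s = 32.0367
radial distance = base radius + s = 45 + 32.0367 = 77.0367

77.0367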